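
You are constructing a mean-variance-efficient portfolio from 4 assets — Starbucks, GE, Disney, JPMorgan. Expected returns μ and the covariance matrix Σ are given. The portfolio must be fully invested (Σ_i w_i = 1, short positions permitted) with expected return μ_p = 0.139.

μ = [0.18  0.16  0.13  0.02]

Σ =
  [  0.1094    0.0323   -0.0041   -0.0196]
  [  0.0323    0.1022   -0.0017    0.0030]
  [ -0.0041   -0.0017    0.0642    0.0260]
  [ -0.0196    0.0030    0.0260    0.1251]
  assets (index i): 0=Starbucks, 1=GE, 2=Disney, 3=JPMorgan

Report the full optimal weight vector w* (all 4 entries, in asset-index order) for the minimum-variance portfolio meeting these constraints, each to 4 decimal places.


0.2632  0.2199  0.4192  0.0978

u=Σ⁻¹μ = [1.3607  1.1751  2.1874  -0.1097]
v=Σ⁻¹𝟙 = [8.7002  7.0781  13.7567  6.3279]
a=μᵀu=0.715110  b=𝟙ᵀu=4.613469  c=𝟙ᵀv=35.862915  D=ac−b²=4.361839
λ₁=(c·0.139−b)/D = (35.862915·0.139−4.613469)/4.361839 = 0.085165
λ₂=(a−b·0.139)/D = (0.715110−4.613469·0.139)/4.361839 = 0.016928
w* = 0.085165·u + 0.016928·v:
  w_0 = 0.085165·1.3607 + 0.016928·8.7002 = 0.2632  (Starbucks)
  w_1 = 0.085165·1.1751 + 0.016928·7.0781 = 0.2199  (GE)
  w_2 = 0.085165·2.1874 + 0.016928·13.7567 = 0.4192  (Disney)
  w_3 = 0.085165·-0.1097 + 0.016928·6.3279 = 0.0978  (JPMorgan)
Σw_i=1.0000  μᵀw=0.1390
σ²=wᵀΣw=λ₁·μ_p+λ₂ = 0.085165·0.139 + 0.016928 = 0.028766 ≈ 0.0288


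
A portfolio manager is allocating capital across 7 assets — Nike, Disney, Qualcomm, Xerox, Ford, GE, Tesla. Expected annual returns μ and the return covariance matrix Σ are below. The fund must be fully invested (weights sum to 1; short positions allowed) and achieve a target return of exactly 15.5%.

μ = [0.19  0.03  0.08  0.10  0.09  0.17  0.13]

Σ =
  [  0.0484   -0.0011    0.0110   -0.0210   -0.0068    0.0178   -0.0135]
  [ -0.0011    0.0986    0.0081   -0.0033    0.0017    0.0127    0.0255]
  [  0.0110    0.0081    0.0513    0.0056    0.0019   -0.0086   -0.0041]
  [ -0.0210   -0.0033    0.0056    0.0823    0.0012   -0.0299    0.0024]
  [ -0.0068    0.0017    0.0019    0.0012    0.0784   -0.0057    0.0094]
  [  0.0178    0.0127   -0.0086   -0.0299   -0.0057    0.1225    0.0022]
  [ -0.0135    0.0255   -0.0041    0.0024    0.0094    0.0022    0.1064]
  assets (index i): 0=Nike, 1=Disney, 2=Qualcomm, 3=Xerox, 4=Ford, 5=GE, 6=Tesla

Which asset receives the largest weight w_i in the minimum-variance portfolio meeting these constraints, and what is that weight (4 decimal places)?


u=Σ⁻¹μ = [5.2587  -0.2371  0.4724  2.9672  1.4486  1.4418  1.7393]
v=Σ⁻¹𝟙 = [28.7549  6.0708  11.9335  22.0719  14.0092  10.0511  10.1085]
a=μᵀu=1.928153  b=𝟙ᵀu=13.091032  c=𝟙ᵀv=102.999766  D=ac−b²=27.224218
λ₁=(c·0.155−b)/D = (102.999766·0.155−13.091032)/27.224218 = 0.105565
λ₂=(a−b·0.155)/D = (1.928153−13.091032·0.155)/27.224218 = -0.003708
w* = 0.105565·u + -0.003708·v:
  w_0 = 0.105565·5.2587 + -0.003708·28.7549 = 0.4485  (Nike)
  w_1 = 0.105565·-0.2371 + -0.003708·6.0708 = -0.0475  (Disney)
  w_2 = 0.105565·0.4724 + -0.003708·11.9335 = 0.0056  (Qualcomm)
  w_3 = 0.105565·2.9672 + -0.003708·22.0719 = 0.2314  (Xerox)
  w_4 = 0.105565·1.4486 + -0.003708·14.0092 = 0.1010  (Ford)
  w_5 = 0.105565·1.4418 + -0.003708·10.0511 = 0.1149  (GE)
  w_6 = 0.105565·1.7393 + -0.003708·10.1085 = 0.1461  (Tesla)
Σw_i=1.0000  μᵀw=0.1550
σ²=wᵀΣw=λ₁·μ_p+λ₂ = 0.105565·0.155 + -0.003708 = 0.012654 ≈ 0.0127

Nike (0.4485)


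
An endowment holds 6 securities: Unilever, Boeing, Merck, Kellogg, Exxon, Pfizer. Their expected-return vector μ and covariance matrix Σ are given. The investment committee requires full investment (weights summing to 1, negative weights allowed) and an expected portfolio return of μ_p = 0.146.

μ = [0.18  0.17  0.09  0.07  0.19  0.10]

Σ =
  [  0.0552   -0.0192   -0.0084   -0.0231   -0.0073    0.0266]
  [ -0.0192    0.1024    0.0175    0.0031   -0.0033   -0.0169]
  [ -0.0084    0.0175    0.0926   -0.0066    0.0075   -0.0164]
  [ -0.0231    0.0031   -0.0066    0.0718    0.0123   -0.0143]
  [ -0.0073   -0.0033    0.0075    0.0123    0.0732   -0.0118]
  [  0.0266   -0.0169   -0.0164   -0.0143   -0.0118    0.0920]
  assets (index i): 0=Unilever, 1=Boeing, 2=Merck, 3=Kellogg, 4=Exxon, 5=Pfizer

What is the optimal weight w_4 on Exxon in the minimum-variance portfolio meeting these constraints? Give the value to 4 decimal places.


0.1678

g=Σ⁻¹μ = [5.2292  2.6454  1.0529  2.3400  2.8939  0.9836]
h=Σ⁻¹𝟙 = [31.6275  15.1347  13.6770  24.8240  13.9548  12.5917]
a=μᵀg=2.297743  b=𝟙ᵀg=15.145067  c=𝟙ᵀh=111.809885  D=ac−b²=27.537362
λ₁=(c·0.146−b)/D = (111.809885·0.146−15.145067)/27.537362 = 0.042821
λ₂=(a−b·0.146)/D = (2.297743−15.145067·0.146)/27.537362 = 0.003143
w* = 0.042821·g + 0.003143·h:
  w_0 = 0.042821·5.2292 + 0.003143·31.6275 = 0.3233  (Unilever)
  w_1 = 0.042821·2.6454 + 0.003143·15.1347 = 0.1609  (Boeing)
  w_2 = 0.042821·1.0529 + 0.003143·13.6770 = 0.0881  (Merck)
  w_3 = 0.042821·2.3400 + 0.003143·24.8240 = 0.1782  (Kellogg)
  w_4 = 0.042821·2.8939 + 0.003143·13.9548 = 0.1678  (Exxon)
  w_5 = 0.042821·0.9836 + 0.003143·12.5917 = 0.0817  (Pfizer)
Σw_i=1.0000  μᵀw=0.1460
σ²=wᵀΣw=λ₁·μ_p+λ₂ = 0.042821·0.146 + 0.003143 = 0.009395 ≈ 0.0094


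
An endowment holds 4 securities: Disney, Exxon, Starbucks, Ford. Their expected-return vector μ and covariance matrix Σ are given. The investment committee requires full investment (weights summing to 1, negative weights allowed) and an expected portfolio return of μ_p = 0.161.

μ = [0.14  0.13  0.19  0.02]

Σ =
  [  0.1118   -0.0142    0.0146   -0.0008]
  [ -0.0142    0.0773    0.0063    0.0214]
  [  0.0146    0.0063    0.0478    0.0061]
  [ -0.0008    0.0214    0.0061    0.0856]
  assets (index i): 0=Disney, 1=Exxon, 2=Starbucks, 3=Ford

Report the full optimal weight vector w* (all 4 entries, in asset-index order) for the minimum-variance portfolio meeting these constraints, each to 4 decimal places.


0.1812  0.2802  0.5202  0.0184

p=Σ⁻¹μ = [1.0085  1.7014  3.4977  -0.4315]
q=Σ⁻¹𝟙 = [8.3162  10.9851  15.9271  7.8787]
a=μᵀp=1.018303  b=𝟙ᵀp=5.776060  c=𝟙ᵀq=43.107132  D=ac−b²=10.533254
λ₁=(c·0.161−b)/D = (43.107132·0.161−5.776060)/10.533254 = 0.110525
λ₂=(a−b·0.161)/D = (1.018303−5.776060·0.161)/10.533254 = 0.008388
w* = 0.110525·p + 0.008388·q:
  w_0 = 0.110525·1.0085 + 0.008388·8.3162 = 0.1812  (Disney)
  w_1 = 0.110525·1.7014 + 0.008388·10.9851 = 0.2802  (Exxon)
  w_2 = 0.110525·3.4977 + 0.008388·15.9271 = 0.5202  (Starbucks)
  w_3 = 0.110525·-0.4315 + 0.008388·7.8787 = 0.0184  (Ford)
Σw_i=1.0000  μᵀw=0.1610
σ²=wᵀΣw=λ₁·μ_p+λ₂ = 0.110525·0.161 + 0.008388 = 0.026183 ≈ 0.0262


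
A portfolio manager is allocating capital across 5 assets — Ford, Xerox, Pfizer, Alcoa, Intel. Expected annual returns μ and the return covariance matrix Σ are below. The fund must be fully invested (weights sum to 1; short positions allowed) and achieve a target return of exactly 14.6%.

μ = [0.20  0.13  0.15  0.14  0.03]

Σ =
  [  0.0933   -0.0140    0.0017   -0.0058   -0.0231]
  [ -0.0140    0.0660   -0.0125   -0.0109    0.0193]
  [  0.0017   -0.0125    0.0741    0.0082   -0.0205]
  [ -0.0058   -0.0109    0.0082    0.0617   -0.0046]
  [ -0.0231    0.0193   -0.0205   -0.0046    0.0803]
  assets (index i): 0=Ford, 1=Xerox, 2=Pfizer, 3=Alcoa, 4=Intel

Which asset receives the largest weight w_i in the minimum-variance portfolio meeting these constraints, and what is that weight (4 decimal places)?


Xerox (0.2562)

x=Σ⁻¹μ = [3.0792  3.1981  2.5345  2.8838  1.3030]
y=Σ⁻¹𝟙 = [19.5225  20.7662  19.6057  20.5415  19.2601]
a=μᵀx=1.854589  b=𝟙ᵀx=12.998568  c=𝟙ᵀy=99.696000  D=ac−b²=15.932329
λ₁=(c·0.146−b)/D = (99.696000·0.146−12.998568)/15.932329 = 0.097729
λ₂=(a−b·0.146)/D = (1.854589−12.998568·0.146)/15.932329 = -0.002712
w* = 0.097729·x + -0.002712·y:
  w_0 = 0.097729·3.0792 + -0.002712·19.5225 = 0.2480  (Ford)
  w_1 = 0.097729·3.1981 + -0.002712·20.7662 = 0.2562  (Xerox)
  w_2 = 0.097729·2.5345 + -0.002712·19.6057 = 0.1945  (Pfizer)
  w_3 = 0.097729·2.8838 + -0.002712·20.5415 = 0.2261  (Alcoa)
  w_4 = 0.097729·1.3030 + -0.002712·19.2601 = 0.0751  (Intel)
Σw_i=1.0000  μᵀw=0.1460
σ²=wᵀΣw=λ₁·μ_p+λ₂ = 0.097729·0.146 + -0.002712 = 0.011557 ≈ 0.0116


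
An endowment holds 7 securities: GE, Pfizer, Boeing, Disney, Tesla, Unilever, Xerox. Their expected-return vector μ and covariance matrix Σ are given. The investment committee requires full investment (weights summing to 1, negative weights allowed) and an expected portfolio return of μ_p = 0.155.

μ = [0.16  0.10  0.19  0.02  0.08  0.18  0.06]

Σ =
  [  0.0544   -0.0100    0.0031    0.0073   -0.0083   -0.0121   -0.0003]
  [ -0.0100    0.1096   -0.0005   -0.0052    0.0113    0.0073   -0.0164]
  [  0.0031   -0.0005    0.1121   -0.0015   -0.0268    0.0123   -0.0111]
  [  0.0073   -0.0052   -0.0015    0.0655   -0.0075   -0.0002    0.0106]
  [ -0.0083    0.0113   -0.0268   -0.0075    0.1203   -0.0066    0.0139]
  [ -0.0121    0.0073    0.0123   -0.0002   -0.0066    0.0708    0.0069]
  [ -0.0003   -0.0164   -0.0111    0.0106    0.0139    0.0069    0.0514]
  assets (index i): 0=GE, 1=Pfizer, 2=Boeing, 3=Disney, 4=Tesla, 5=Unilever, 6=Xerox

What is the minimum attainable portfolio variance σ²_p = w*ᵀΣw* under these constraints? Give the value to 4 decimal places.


p=Σ⁻¹μ = [3.8721  1.1451  1.6981  -0.0485  1.2104  2.7838  1.2310]
q=Σ⁻¹𝟙 = [23.2718  12.6663  11.3598  12.1495  10.6095  14.0102  18.8303]
a=μᵀp=1.727479  b=𝟙ᵀp=11.891899  c=𝟙ᵀq=102.897476  D=ac−b²=36.336002
λ₁=(c·0.155−b)/D = (102.897476·0.155−11.891899)/36.336002 = 0.111658
λ₂=(a−b·0.155)/D = (1.727479−11.891899·0.155)/36.336002 = -0.003186
w* = 0.111658·p + -0.003186·q:
  w_0 = 0.111658·3.8721 + -0.003186·23.2718 = 0.3582  (GE)
  w_1 = 0.111658·1.1451 + -0.003186·12.6663 = 0.0875  (Pfizer)
  w_2 = 0.111658·1.6981 + -0.003186·11.3598 = 0.1534  (Boeing)
  w_3 = 0.111658·-0.0485 + -0.003186·12.1495 = -0.0441  (Disney)
  w_4 = 0.111658·1.2104 + -0.003186·10.6095 = 0.1013  (Tesla)
  w_5 = 0.111658·2.7838 + -0.003186·14.0102 = 0.2662  (Unilever)
  w_6 = 0.111658·1.2310 + -0.003186·18.8303 = 0.0775  (Xerox)
Σw_i=1.0000  μᵀw=0.1550
σ²=wᵀΣw=λ₁·μ_p+λ₂ = 0.111658·0.155 + -0.003186 = 0.014121 ≈ 0.0141

0.0141


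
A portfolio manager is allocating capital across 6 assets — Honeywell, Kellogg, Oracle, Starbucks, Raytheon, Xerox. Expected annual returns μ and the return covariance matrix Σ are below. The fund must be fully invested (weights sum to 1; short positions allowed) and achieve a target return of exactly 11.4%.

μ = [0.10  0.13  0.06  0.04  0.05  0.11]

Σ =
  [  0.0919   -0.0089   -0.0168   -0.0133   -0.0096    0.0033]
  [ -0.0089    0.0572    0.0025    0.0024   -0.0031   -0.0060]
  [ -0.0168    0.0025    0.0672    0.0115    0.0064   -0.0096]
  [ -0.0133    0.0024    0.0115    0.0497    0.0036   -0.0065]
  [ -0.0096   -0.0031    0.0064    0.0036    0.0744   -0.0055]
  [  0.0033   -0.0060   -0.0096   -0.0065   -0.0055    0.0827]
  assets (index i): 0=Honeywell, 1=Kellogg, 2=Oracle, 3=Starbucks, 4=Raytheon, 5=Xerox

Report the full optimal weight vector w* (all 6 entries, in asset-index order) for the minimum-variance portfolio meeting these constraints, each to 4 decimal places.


0.2047  0.4694  0.0985  -0.0551  0.0378  0.2446

g=Σ⁻¹μ = [1.7583  2.6865  1.2126  1.0214  0.9859  1.7415]
h=Σ⁻¹𝟙 = [20.1524  21.6799  16.3787  21.8264  15.7751  17.5266]
a=μᵀg=0.879540  b=𝟙ᵀg=9.406085  c=𝟙ᵀh=113.339126  D=ac−b²=11.211918
λ₁=(c·0.114−b)/D = (113.339126·0.114−9.406085)/11.211918 = 0.313468
λ₂=(a−b·0.114)/D = (0.879540−9.406085·0.114)/11.211918 = -0.017192
w* = 0.313468·g + -0.017192·h:
  w_0 = 0.313468·1.7583 + -0.017192·20.1524 = 0.2047  (Honeywell)
  w_1 = 0.313468·2.6865 + -0.017192·21.6799 = 0.4694  (Kellogg)
  w_2 = 0.313468·1.2126 + -0.017192·16.3787 = 0.0985  (Oracle)
  w_3 = 0.313468·1.0214 + -0.017192·21.8264 = -0.0551  (Starbucks)
  w_4 = 0.313468·0.9859 + -0.017192·15.7751 = 0.0378  (Raytheon)
  w_5 = 0.313468·1.7415 + -0.017192·17.5266 = 0.2446  (Xerox)
Σw_i=1.0000  μᵀw=0.1140
σ²=wᵀΣw=λ₁·μ_p+λ₂ = 0.313468·0.114 + -0.017192 = 0.018544 ≈ 0.0185


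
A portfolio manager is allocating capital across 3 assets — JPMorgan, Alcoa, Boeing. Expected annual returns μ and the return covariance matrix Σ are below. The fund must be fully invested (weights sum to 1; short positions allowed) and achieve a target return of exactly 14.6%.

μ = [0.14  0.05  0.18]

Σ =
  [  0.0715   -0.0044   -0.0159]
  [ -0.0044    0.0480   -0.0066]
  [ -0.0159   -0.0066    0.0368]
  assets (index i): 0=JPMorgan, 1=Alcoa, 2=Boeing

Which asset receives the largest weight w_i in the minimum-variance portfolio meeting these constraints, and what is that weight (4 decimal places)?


Boeing (0.5416)

x=Σ⁻¹μ = [3.6298  2.3198  6.8757]
y=Σ⁻¹𝟙 = [25.4262  29.1294  43.3840]
a=μᵀx=1.861780  b=𝟙ᵀx=12.825257  c=𝟙ᵀy=97.939573  D=ac−b²=17.854763
λ₁=(c·0.146−b)/D = (97.939573·0.146−12.825257)/17.854763 = 0.082551
λ₂=(a−b·0.146)/D = (1.861780−12.825257·0.146)/17.854763 = -0.000600
w* = 0.082551·x + -0.000600·y:
  w_0 = 0.082551·3.6298 + -0.000600·25.4262 = 0.2844  (JPMorgan)
  w_1 = 0.082551·2.3198 + -0.000600·29.1294 = 0.1740  (Alcoa)
  w_2 = 0.082551·6.8757 + -0.000600·43.3840 = 0.5416  (Boeing)
Σw_i=1.0000  μᵀw=0.1460
σ²=wᵀΣw=λ₁·μ_p+λ₂ = 0.082551·0.146 + -0.000600 = 0.011453 ≈ 0.0115


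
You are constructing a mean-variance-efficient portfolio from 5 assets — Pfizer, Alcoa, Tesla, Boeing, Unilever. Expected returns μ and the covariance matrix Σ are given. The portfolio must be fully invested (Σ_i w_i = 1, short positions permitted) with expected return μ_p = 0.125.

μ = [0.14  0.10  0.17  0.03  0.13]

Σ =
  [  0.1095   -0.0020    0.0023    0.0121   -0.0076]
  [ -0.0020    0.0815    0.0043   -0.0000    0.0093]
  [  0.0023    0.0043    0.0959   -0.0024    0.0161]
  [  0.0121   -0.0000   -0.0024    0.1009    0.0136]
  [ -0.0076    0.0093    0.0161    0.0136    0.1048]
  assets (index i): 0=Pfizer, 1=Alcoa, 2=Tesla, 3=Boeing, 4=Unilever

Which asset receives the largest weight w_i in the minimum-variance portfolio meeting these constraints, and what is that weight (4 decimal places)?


u=Σ⁻¹μ = [1.3313  1.0647  1.5256  0.0388  1.0031]
v=Σ⁻¹𝟙 = [8.7213  11.2483  8.7820  8.1616  6.7680]
a=μᵀu=0.683766  b=𝟙ᵀu=4.963440  c=𝟙ᵀv=43.681189  D=ac−b²=5.231989
λ₁=(c·0.125−b)/D = (43.681189·0.125−4.963440)/5.231989 = 0.094937
λ₂=(a−b·0.125)/D = (0.683766−4.963440·0.125)/5.231989 = 0.012106
w* = 0.094937·u + 0.012106·v:
  w_0 = 0.094937·1.3313 + 0.012106·8.7213 = 0.2320  (Pfizer)
  w_1 = 0.094937·1.0647 + 0.012106·11.2483 = 0.2372  (Alcoa)
  w_2 = 0.094937·1.5256 + 0.012106·8.7820 = 0.2511  (Tesla)
  w_3 = 0.094937·0.0388 + 0.012106·8.1616 = 0.1025  (Boeing)
  w_4 = 0.094937·1.0031 + 0.012106·6.7680 = 0.1772  (Unilever)
Σw_i=1.0000  μᵀw=0.1250
σ²=wᵀΣw=λ₁·μ_p+λ₂ = 0.094937·0.125 + 0.012106 = 0.023973 ≈ 0.0240

Tesla (0.2511)


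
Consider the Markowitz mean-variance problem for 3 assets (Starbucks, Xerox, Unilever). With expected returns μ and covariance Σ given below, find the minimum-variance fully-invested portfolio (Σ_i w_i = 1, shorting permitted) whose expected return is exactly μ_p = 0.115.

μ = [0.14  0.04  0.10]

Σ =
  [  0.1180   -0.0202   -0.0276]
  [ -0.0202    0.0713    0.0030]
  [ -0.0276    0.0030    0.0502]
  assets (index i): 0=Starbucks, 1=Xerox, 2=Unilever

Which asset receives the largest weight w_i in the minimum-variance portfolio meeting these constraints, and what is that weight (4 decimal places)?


p=Σ⁻¹μ = [2.0804  1.0210  3.0748]
q=Σ⁻¹𝟙 = [18.3192  17.9986  28.9166]
a=μᵀp=0.639585  b=𝟙ᵀp=6.176301  c=𝟙ᵀq=65.234463  D=ac−b²=3.576277
λ₁=(c·0.115−b)/D = (65.234463·0.115−6.176301)/3.576277 = 0.370682
λ₂=(a−b·0.115)/D = (0.639585−6.176301·0.115)/3.576277 = -0.019766
w* = 0.370682·p + -0.019766·q:
  w_0 = 0.370682·2.0804 + -0.019766·18.3192 = 0.4091  (Starbucks)
  w_1 = 0.370682·1.0210 + -0.019766·17.9986 = 0.0227  (Xerox)
  w_2 = 0.370682·3.0748 + -0.019766·28.9166 = 0.5682  (Unilever)
Σw_i=1.0000  μᵀw=0.1150
σ²=wᵀΣw=λ₁·μ_p+λ₂ = 0.370682·0.115 + -0.019766 = 0.022862 ≈ 0.0229

Unilever (0.5682)


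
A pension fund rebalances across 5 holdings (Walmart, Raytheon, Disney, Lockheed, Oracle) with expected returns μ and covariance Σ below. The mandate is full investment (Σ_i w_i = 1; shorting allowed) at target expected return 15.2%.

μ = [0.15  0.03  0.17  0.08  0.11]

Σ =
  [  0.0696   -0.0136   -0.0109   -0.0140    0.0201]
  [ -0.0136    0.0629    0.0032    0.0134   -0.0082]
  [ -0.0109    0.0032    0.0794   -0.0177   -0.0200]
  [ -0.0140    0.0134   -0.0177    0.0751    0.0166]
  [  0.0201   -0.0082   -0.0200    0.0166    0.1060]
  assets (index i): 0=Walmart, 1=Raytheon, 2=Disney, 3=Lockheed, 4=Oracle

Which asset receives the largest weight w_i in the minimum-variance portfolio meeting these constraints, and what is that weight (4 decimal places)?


Disney (0.4364)

x=Σ⁻¹μ = [2.9630  0.6159  3.1885  2.0826  0.7990]
y=Σ⁻¹𝟙 = [22.2672  16.8904  20.8446  17.6671  7.6844]
a=μᵀx=1.259476  b=𝟙ᵀx=9.649020  c=𝟙ᵀy=85.353641  D=ac−b²=14.397287
λ₁=(c·0.152−b)/D = (85.353641·0.152−9.649020)/14.397287 = 0.230928
λ₂=(a−b·0.152)/D = (1.259476−9.649020·0.152)/14.397287 = -0.014390
w* = 0.230928·x + -0.014390·y:
  w_0 = 0.230928·2.9630 + -0.014390·22.2672 = 0.3638  (Walmart)
  w_1 = 0.230928·0.6159 + -0.014390·16.8904 = -0.1008  (Raytheon)
  w_2 = 0.230928·3.1885 + -0.014390·20.8446 = 0.4364  (Disney)
  w_3 = 0.230928·2.0826 + -0.014390·17.6671 = 0.2267  (Lockheed)
  w_4 = 0.230928·0.7990 + -0.014390·7.6844 = 0.0739  (Oracle)
Σw_i=1.0000  μᵀw=0.1520
σ²=wᵀΣw=λ₁·μ_p+λ₂ = 0.230928·0.152 + -0.014390 = 0.020711 ≈ 0.0207


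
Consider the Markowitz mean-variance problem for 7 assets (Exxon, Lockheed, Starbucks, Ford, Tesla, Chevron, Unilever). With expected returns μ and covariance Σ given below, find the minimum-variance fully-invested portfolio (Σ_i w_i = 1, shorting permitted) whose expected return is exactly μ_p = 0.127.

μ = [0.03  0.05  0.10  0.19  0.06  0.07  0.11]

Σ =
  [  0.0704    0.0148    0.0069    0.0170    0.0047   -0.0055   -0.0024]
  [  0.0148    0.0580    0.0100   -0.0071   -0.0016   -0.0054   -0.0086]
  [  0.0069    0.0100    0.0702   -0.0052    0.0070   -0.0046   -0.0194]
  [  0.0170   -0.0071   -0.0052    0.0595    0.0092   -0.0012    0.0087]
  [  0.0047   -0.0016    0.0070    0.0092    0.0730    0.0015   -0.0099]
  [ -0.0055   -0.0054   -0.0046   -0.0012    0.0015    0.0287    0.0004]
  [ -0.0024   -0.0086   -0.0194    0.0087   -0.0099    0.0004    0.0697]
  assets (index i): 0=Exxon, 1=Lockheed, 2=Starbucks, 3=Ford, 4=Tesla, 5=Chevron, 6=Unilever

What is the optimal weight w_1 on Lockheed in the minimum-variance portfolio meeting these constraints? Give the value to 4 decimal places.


0.1320

g=Σ⁻¹μ = [-0.7109  1.6818  2.2189  3.4909  0.4587  3.0691  1.9906]
h=Σ⁻¹𝟙 = [7.5984  21.4126  19.3006  14.6158  12.1212  43.0888  22.2729]
a=μᵀg=1.409248  b=𝟙ᵀg=12.199148  c=𝟙ᵀh=140.410304  D=ac−b²=49.053775
λ₁=(c·0.127−b)/D = (140.410304·0.127−12.199148)/49.053775 = 0.114832
λ₂=(a−b·0.127)/D = (1.409248−12.199148·0.127)/49.053775 = -0.002855
w* = 0.114832·g + -0.002855·h:
  w_0 = 0.114832·-0.7109 + -0.002855·7.5984 = -0.1033  (Exxon)
  w_1 = 0.114832·1.6818 + -0.002855·21.4126 = 0.1320  (Lockheed)
  w_2 = 0.114832·2.2189 + -0.002855·19.3006 = 0.1997  (Starbucks)
  w_3 = 0.114832·3.4909 + -0.002855·14.6158 = 0.3591  (Ford)
  w_4 = 0.114832·0.4587 + -0.002855·12.1212 = 0.0181  (Tesla)
  w_5 = 0.114832·3.0691 + -0.002855·43.0888 = 0.2294  (Chevron)
  w_6 = 0.114832·1.9906 + -0.002855·22.2729 = 0.1650  (Unilever)
Σw_i=1.0000  μᵀw=0.1270
σ²=wᵀΣw=λ₁·μ_p+λ₂ = 0.114832·0.127 + -0.002855 = 0.011729 ≈ 0.0117


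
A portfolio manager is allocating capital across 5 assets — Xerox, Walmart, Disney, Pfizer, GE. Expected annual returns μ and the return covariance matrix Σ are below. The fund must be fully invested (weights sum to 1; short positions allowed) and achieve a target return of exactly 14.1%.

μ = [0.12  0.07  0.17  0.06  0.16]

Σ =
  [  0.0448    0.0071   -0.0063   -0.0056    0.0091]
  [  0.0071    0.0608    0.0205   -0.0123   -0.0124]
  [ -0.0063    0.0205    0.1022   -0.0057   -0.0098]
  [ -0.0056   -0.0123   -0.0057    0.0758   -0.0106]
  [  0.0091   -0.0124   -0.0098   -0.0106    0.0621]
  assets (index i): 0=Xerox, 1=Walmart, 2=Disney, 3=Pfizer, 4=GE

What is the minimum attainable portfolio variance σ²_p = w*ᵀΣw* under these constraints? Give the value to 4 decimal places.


0.0167

g=Σ⁻¹μ = [2.3577  1.1933  1.9611  1.7369  3.0752]
h=Σ⁻¹𝟙 = [18.7595  19.7804  10.3574  21.7343  22.6482]
a=μᵀg=1.296101  b=𝟙ᵀg=10.324287  c=𝟙ᵀh=93.279767  D=ac−b²=14.309076
λ₁=(c·0.141−b)/D = (93.279767·0.141−10.324287)/14.309076 = 0.197648
λ₂=(a−b·0.141)/D = (1.296101−10.324287·0.141)/14.309076 = -0.011155
w* = 0.197648·g + -0.011155·h:
  w_0 = 0.197648·2.3577 + -0.011155·18.7595 = 0.2567  (Xerox)
  w_1 = 0.197648·1.1933 + -0.011155·19.7804 = 0.0152  (Walmart)
  w_2 = 0.197648·1.9611 + -0.011155·10.3574 = 0.2721  (Disney)
  w_3 = 0.197648·1.7369 + -0.011155·21.7343 = 0.1008  (Pfizer)
  w_4 = 0.197648·3.0752 + -0.011155·22.6482 = 0.3552  (GE)
Σw_i=1.0000  μᵀw=0.1410
σ²=wᵀΣw=λ₁·μ_p+λ₂ = 0.197648·0.141 + -0.011155 = 0.016713 ≈ 0.0167


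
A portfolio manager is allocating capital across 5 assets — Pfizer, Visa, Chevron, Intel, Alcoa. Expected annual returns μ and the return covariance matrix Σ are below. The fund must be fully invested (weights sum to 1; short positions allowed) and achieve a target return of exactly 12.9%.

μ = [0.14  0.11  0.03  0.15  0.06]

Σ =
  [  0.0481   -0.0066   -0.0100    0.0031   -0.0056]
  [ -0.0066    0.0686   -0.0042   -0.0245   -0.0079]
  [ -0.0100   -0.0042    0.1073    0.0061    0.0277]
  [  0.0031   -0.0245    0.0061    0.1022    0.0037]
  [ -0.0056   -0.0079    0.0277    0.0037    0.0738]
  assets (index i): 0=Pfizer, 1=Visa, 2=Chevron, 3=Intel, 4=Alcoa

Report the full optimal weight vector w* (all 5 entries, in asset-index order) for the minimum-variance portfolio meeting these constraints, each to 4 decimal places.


u=Σ⁻¹μ = [3.3605  2.7828  0.2906  1.9736  1.1579]
v=Σ⁻¹𝟙 = [26.6149  24.2162  8.2546  13.7696  14.3733]
a=μᵀu=1.150808  b=𝟙ᵀu=9.565359  c=𝟙ᵀv=87.228742  D=ac−b²=8.887414
λ₁=(c·0.129−b)/D = (87.228742·0.129−9.565359)/8.887414 = 0.189836
λ₂=(a−b·0.129)/D = (1.150808−9.565359·0.129)/8.887414 = -0.009353
w* = 0.189836·u + -0.009353·v:
  w_0 = 0.189836·3.3605 + -0.009353·26.6149 = 0.3890  (Pfizer)
  w_1 = 0.189836·2.7828 + -0.009353·24.2162 = 0.3018  (Visa)
  w_2 = 0.189836·0.2906 + -0.009353·8.2546 = -0.0220  (Chevron)
  w_3 = 0.189836·1.9736 + -0.009353·13.7696 = 0.2459  (Intel)
  w_4 = 0.189836·1.1579 + -0.009353·14.3733 = 0.0854  (Alcoa)
Σw_i=1.0000  μᵀw=0.1290
σ²=wᵀΣw=λ₁·μ_p+λ₂ = 0.189836·0.129 + -0.009353 = 0.015136 ≈ 0.0151

0.3890  0.3018  -0.0220  0.2459  0.0854


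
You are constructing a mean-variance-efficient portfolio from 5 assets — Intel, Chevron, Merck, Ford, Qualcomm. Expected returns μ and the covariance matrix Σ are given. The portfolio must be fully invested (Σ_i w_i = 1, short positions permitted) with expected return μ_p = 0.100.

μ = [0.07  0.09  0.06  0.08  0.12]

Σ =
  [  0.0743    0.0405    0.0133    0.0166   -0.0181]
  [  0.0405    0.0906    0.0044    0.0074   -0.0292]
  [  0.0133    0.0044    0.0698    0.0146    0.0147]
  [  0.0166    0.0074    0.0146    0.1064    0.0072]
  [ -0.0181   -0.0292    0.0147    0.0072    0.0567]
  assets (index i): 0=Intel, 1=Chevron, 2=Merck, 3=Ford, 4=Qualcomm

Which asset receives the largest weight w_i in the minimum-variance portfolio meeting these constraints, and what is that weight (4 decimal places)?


Qualcomm (0.4900)

g=Σ⁻¹μ = [0.7709  1.6658  -0.1357  0.3168  3.2153]
h=Σ⁻¹𝟙 = [10.1855  14.4187  4.9970  4.3298  26.4683]
a=μᵀg=0.606921  b=𝟙ᵀg=5.833072  c=𝟙ᵀh=60.399350  D=ac−b²=2.632876
λ₁=(c·0.100−b)/D = (60.399350·0.100−5.833072)/2.632876 = 0.078569
λ₂=(a−b·0.100)/D = (0.606921−5.833072·0.100)/2.632876 = 0.008969
w* = 0.078569·g + 0.008969·h:
  w_0 = 0.078569·0.7709 + 0.008969·10.1855 = 0.1519  (Intel)
  w_1 = 0.078569·1.6658 + 0.008969·14.4187 = 0.2602  (Chevron)
  w_2 = 0.078569·-0.1357 + 0.008969·4.9970 = 0.0342  (Merck)
  w_3 = 0.078569·0.3168 + 0.008969·4.3298 = 0.0637  (Ford)
  w_4 = 0.078569·3.2153 + 0.008969·26.4683 = 0.4900  (Qualcomm)
Σw_i=1.0000  μᵀw=0.1000
σ²=wᵀΣw=λ₁·μ_p+λ₂ = 0.078569·0.100 + 0.008969 = 0.016826 ≈ 0.0168


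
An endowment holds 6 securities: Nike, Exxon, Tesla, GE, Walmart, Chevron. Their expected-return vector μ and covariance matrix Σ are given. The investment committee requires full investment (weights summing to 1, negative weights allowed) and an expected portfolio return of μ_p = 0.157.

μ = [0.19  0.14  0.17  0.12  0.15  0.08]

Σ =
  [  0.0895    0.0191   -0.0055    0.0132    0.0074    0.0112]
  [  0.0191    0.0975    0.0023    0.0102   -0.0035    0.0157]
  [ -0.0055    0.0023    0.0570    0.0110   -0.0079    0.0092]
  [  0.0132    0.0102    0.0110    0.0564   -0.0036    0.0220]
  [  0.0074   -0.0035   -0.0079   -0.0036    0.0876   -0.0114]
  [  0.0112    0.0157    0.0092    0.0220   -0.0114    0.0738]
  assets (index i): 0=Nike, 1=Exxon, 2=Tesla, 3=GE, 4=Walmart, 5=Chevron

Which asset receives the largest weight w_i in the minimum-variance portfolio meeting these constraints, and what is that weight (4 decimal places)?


Tesla (0.3393)

x=Σ⁻¹μ = [1.7840  0.9441  3.1651  0.9551  1.9546  0.2350]
y=Σ⁻¹𝟙 = [7.2221  6.6390  16.7942  9.1929  14.0534  8.3786]
a=μᵀx=1.435834  b=𝟙ᵀx=9.038124  c=𝟙ᵀy=62.280198  D=ac−b²=7.736351
λ₁=(c·0.157−b)/D = (62.280198·0.157−9.038124)/7.736351 = 0.095635
λ₂=(a−b·0.157)/D = (1.435834−9.038124·0.157)/7.736351 = 0.002178
w* = 0.095635·x + 0.002178·y:
  w_0 = 0.095635·1.7840 + 0.002178·7.2221 = 0.1863  (Nike)
  w_1 = 0.095635·0.9441 + 0.002178·6.6390 = 0.1048  (Exxon)
  w_2 = 0.095635·3.1651 + 0.002178·16.7942 = 0.3393  (Tesla)
  w_3 = 0.095635·0.9551 + 0.002178·9.1929 = 0.1114  (GE)
  w_4 = 0.095635·1.9546 + 0.002178·14.0534 = 0.2175  (Walmart)
  w_5 = 0.095635·0.2350 + 0.002178·8.3786 = 0.0407  (Chevron)
Σw_i=1.0000  μᵀw=0.1570
σ²=wᵀΣw=λ₁·μ_p+λ₂ = 0.095635·0.157 + 0.002178 = 0.017193 ≈ 0.0172


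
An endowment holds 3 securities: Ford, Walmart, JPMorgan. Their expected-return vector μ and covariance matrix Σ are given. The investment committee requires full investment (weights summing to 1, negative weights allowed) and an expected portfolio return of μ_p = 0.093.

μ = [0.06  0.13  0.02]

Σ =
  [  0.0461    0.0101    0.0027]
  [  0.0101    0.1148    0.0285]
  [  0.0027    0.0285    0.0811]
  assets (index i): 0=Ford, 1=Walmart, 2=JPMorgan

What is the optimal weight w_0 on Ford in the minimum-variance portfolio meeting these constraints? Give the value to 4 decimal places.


0.5488

g=Σ⁻¹μ = [1.0748  1.0797  -0.1686]
h=Σ⁻¹𝟙 = [20.1293  4.4317  10.1029]
a=μᵀg=0.201479  b=𝟙ᵀg=1.985940  c=𝟙ᵀh=34.663958  D=ac−b²=3.040106
λ₁=(c·0.093−b)/D = (34.663958·0.093−1.985940)/3.040106 = 0.407159
λ₂=(a−b·0.093)/D = (0.201479−1.985940·0.093)/3.040106 = 0.005522
w* = 0.407159·g + 0.005522·h:
  w_0 = 0.407159·1.0748 + 0.005522·20.1293 = 0.5488  (Ford)
  w_1 = 0.407159·1.0797 + 0.005522·4.4317 = 0.4641  (Walmart)
  w_2 = 0.407159·-0.1686 + 0.005522·10.1029 = -0.0129  (JPMorgan)
Σw_i=1.0000  μᵀw=0.0930
σ²=wᵀΣw=λ₁·μ_p+λ₂ = 0.407159·0.093 + 0.005522 = 0.043388 ≈ 0.0434


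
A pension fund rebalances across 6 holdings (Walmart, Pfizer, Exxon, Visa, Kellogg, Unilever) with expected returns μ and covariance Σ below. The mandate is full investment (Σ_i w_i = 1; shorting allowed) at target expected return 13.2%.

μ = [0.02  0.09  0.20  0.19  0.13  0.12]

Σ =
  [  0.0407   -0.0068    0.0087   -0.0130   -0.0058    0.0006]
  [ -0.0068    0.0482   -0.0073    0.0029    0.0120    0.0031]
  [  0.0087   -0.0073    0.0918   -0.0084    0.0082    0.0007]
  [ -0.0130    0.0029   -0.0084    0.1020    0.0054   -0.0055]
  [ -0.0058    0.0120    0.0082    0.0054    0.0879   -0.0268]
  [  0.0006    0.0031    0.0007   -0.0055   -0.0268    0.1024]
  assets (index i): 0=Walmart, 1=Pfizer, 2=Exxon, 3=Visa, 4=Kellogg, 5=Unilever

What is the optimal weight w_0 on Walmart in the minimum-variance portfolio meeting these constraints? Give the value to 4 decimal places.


u=Σ⁻¹μ = [1.1782  1.7818  2.2640  2.1575  1.4552  1.5923]
v=Σ⁻¹𝟙 = [32.2999  21.9230  9.6350  14.1159  12.6900  12.9262]
a=μᵀu=1.426896  b=𝟙ᵀu=10.428945  c=𝟙ᵀv=103.590036  D=ac−b²=39.049334
λ₁=(c·0.132−b)/D = (103.590036·0.132−10.428945)/39.049334 = 0.083098
λ₂=(a−b·0.132)/D = (1.426896−10.428945·0.132)/39.049334 = 0.001287
w* = 0.083098·u + 0.001287·v:
  w_0 = 0.083098·1.1782 + 0.001287·32.2999 = 0.1395  (Walmart)
  w_1 = 0.083098·1.7818 + 0.001287·21.9230 = 0.1763  (Pfizer)
  w_2 = 0.083098·2.2640 + 0.001287·9.6350 = 0.2005  (Exxon)
  w_3 = 0.083098·2.1575 + 0.001287·14.1159 = 0.1975  (Visa)
  w_4 = 0.083098·1.4552 + 0.001287·12.6900 = 0.1373  (Kellogg)
  w_5 = 0.083098·1.5923 + 0.001287·12.9262 = 0.1490  (Unilever)
Σw_i=1.0000  μᵀw=0.1320
σ²=wᵀΣw=λ₁·μ_p+λ₂ = 0.083098·0.132 + 0.001287 = 0.012256 ≈ 0.0123

0.1395


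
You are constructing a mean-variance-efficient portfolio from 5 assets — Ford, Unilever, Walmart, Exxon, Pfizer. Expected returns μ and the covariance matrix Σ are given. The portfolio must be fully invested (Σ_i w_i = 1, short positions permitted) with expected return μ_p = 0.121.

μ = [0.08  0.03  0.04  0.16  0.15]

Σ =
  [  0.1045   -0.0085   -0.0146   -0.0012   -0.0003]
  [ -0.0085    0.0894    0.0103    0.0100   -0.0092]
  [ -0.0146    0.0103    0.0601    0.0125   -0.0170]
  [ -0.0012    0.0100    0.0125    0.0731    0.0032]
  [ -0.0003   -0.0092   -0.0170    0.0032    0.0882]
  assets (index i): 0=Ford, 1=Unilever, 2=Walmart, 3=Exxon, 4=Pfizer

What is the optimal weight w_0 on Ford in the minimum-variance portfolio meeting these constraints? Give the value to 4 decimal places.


p=Σ⁻¹μ = [0.9523  0.2902  0.9722  1.9174  1.8520]
q=Σ⁻¹𝟙 = [13.5205  10.8189  20.9796  8.1225  16.2614]
a=μᵀp=0.708367  b=𝟙ᵀp=5.984193  c=𝟙ᵀq=69.702889  D=ac−b²=13.564696
λ₁=(c·0.121−b)/D = (69.702889·0.121−5.984193)/13.564696 = 0.180605
λ₂=(a−b·0.121)/D = (0.708367−5.984193·0.121)/13.564696 = -0.001159
w* = 0.180605·p + -0.001159·q:
  w_0 = 0.180605·0.9523 + -0.001159·13.5205 = 0.1563  (Ford)
  w_1 = 0.180605·0.2902 + -0.001159·10.8189 = 0.0399  (Unilever)
  w_2 = 0.180605·0.9722 + -0.001159·20.9796 = 0.1513  (Walmart)
  w_3 = 0.180605·1.9174 + -0.001159·8.1225 = 0.3369  (Exxon)
  w_4 = 0.180605·1.8520 + -0.001159·16.2614 = 0.3156  (Pfizer)
Σw_i=1.0000  μᵀw=0.1210
σ²=wᵀΣw=λ₁·μ_p+λ₂ = 0.180605·0.121 + -0.001159 = 0.020694 ≈ 0.0207

0.1563


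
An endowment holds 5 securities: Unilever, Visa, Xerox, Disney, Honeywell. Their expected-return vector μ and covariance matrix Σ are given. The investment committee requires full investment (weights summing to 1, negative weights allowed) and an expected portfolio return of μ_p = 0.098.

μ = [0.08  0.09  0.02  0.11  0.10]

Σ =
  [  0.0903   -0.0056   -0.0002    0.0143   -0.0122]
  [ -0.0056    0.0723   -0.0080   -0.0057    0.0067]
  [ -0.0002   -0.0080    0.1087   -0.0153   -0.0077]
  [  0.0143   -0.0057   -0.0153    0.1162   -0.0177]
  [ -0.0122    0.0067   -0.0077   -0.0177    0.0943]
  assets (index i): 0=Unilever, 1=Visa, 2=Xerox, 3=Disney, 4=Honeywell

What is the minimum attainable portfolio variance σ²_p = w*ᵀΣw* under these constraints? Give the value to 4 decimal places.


0.0225

x=Σ⁻¹μ = [0.9681  1.3471  0.5458  1.1718  1.3545]
y=Σ⁻¹𝟙 = [12.1536  15.8191  13.0608  11.7890  14.3321]
a=μᵀx=0.473944  b=𝟙ᵀx=5.387222  c=𝟙ᵀy=67.154608  D=ac−b²=2.805333
λ₁=(c·0.098−b)/D = (67.154608·0.098−5.387222)/2.805333 = 0.425593
λ₂=(a−b·0.098)/D = (0.473944−5.387222·0.098)/2.805333 = -0.019251
w* = 0.425593·x + -0.019251·y:
  w_0 = 0.425593·0.9681 + -0.019251·12.1536 = 0.1781  (Unilever)
  w_1 = 0.425593·1.3471 + -0.019251·15.8191 = 0.2688  (Visa)
  w_2 = 0.425593·0.5458 + -0.019251·13.0608 = -0.0191  (Xerox)
  w_3 = 0.425593·1.1718 + -0.019251·11.7890 = 0.2718  (Disney)
  w_4 = 0.425593·1.3545 + -0.019251·14.3321 = 0.3006  (Honeywell)
Σw_i=1.0000  μᵀw=0.0980
σ²=wᵀΣw=λ₁·μ_p+λ₂ = 0.425593·0.098 + -0.019251 = 0.022458 ≈ 0.0225


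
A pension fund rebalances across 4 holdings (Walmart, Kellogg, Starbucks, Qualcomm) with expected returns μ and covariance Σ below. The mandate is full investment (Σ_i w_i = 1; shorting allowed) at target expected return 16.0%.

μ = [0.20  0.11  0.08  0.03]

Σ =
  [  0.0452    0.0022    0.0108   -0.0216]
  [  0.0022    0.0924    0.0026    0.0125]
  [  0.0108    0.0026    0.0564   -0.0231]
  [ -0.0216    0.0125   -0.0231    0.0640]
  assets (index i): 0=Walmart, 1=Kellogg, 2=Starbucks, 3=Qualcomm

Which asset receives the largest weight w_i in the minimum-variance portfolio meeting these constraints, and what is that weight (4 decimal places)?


Walmart (0.7168)

u=Σ⁻¹μ = [5.3148  0.6630  1.4595  2.6598]
v=Σ⁻¹𝟙 = [32.4726  4.6038  25.6054  34.9273]
a=μᵀu=1.332456  b=𝟙ᵀu=10.097198  c=𝟙ᵀv=97.609157  D=ac−b²=28.106512
λ₁=(c·0.160−b)/D = (97.609157·0.160−10.097198)/28.106512 = 0.196405
λ₂=(a−b·0.160)/D = (1.332456−10.097198·0.160)/28.106512 = -0.010072
w* = 0.196405·u + -0.010072·v:
  w_0 = 0.196405·5.3148 + -0.010072·32.4726 = 0.7168  (Walmart)
  w_1 = 0.196405·0.6630 + -0.010072·4.6038 = 0.0839  (Kellogg)
  w_2 = 0.196405·1.4595 + -0.010072·25.6054 = 0.0288  (Starbucks)
  w_3 = 0.196405·2.6598 + -0.010072·34.9273 = 0.1706  (Qualcomm)
Σw_i=1.0000  μᵀw=0.1600
σ²=wᵀΣw=λ₁·μ_p+λ₂ = 0.196405·0.160 + -0.010072 = 0.021353 ≈ 0.0214


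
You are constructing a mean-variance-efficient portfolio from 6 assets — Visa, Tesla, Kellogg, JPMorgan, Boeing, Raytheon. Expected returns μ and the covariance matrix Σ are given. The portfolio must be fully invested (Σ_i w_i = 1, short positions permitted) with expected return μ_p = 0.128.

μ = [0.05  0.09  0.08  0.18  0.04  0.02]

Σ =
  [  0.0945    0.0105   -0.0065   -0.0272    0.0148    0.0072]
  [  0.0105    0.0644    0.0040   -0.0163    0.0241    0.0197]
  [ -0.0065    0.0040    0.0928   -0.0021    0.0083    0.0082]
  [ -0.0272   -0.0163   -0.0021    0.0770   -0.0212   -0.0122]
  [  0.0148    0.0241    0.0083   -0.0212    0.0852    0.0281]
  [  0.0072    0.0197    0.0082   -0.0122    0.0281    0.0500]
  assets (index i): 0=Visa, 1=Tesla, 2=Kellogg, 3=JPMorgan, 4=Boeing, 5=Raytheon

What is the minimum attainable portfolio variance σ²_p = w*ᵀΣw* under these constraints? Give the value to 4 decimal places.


0.0182

u=Σ⁻¹μ = [1.2745  1.8207  0.9135  3.3189  0.5124  -0.1289]
v=Σ⁻¹𝟙 = [15.1001  12.1587  10.0781  25.1266  6.3453  13.9471]
a=μᵀu=0.915979  b=𝟙ᵀu=7.711074  c=𝟙ᵀv=82.755831  D=ac−b²=16.341934
λ₁=(c·0.128−b)/D = (82.755831·0.128−7.711074)/16.341934 = 0.176336
λ₂=(a−b·0.128)/D = (0.915979−7.711074·0.128)/16.341934 = -0.004347
w* = 0.176336·u + -0.004347·v:
  w_0 = 0.176336·1.2745 + -0.004347·15.1001 = 0.1591  (Visa)
  w_1 = 0.176336·1.8207 + -0.004347·12.1587 = 0.2682  (Tesla)
  w_2 = 0.176336·0.9135 + -0.004347·10.0781 = 0.1173  (Kellogg)
  w_3 = 0.176336·3.3189 + -0.004347·25.1266 = 0.4760  (JPMorgan)
  w_4 = 0.176336·0.5124 + -0.004347·6.3453 = 0.0628  (Boeing)
  w_5 = 0.176336·-0.1289 + -0.004347·13.9471 = -0.0834  (Raytheon)
Σw_i=1.0000  μᵀw=0.1280
σ²=wᵀΣw=λ₁·μ_p+λ₂ = 0.176336·0.128 + -0.004347 = 0.018224 ≈ 0.0182


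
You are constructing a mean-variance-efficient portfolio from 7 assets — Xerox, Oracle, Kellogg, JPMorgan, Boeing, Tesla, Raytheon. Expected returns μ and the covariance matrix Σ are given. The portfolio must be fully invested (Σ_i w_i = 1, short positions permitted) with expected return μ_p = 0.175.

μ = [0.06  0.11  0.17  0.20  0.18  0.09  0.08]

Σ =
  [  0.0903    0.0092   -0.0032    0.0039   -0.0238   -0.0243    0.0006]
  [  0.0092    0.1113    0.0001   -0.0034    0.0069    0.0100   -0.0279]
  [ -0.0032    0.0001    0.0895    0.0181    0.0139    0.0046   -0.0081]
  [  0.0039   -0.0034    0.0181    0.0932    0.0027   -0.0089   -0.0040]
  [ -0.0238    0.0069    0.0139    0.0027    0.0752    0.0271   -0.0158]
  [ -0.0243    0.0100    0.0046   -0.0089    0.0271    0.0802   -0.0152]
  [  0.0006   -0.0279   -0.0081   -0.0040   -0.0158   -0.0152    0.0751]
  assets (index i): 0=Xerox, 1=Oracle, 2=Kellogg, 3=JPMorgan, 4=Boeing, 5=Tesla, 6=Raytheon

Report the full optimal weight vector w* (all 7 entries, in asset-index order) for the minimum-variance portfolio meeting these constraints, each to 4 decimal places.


g=Σ⁻¹μ = [1.4583  1.3075  1.3184  2.0258  2.5315  1.1801  2.5609]
h=Σ⁻¹𝟙 = [18.1088  11.7940  8.6718  10.9959  15.2506  16.9270  25.7079]
a=μᵀg=1.627359  b=𝟙ᵀg=12.382437  c=𝟙ᵀh=107.456076  D=ac−b²=21.544896
λ₁=(c·0.175−b)/D = (107.456076·0.175−12.382437)/21.544896 = 0.298093
λ₂=(a−b·0.175)/D = (1.627359−12.382437·0.175)/21.544896 = -0.025044
w* = 0.298093·g + -0.025044·h:
  w_0 = 0.298093·1.4583 + -0.025044·18.1088 = -0.0188  (Xerox)
  w_1 = 0.298093·1.3075 + -0.025044·11.7940 = 0.0944  (Oracle)
  w_2 = 0.298093·1.3184 + -0.025044·8.6718 = 0.1758  (Kellogg)
  w_3 = 0.298093·2.0258 + -0.025044·10.9959 = 0.3285  (JPMorgan)
  w_4 = 0.298093·2.5315 + -0.025044·15.2506 = 0.3727  (Boeing)
  w_5 = 0.298093·1.1801 + -0.025044·16.9270 = -0.0721  (Tesla)
  w_6 = 0.298093·2.5609 + -0.025044·25.7079 = 0.1196  (Raytheon)
Σw_i=1.0000  μᵀw=0.1750
σ²=wᵀΣw=λ₁·μ_p+λ₂ = 0.298093·0.175 + -0.025044 = 0.027122 ≈ 0.0271

-0.0188  0.0944  0.1758  0.3285  0.3727  -0.0721  0.1196


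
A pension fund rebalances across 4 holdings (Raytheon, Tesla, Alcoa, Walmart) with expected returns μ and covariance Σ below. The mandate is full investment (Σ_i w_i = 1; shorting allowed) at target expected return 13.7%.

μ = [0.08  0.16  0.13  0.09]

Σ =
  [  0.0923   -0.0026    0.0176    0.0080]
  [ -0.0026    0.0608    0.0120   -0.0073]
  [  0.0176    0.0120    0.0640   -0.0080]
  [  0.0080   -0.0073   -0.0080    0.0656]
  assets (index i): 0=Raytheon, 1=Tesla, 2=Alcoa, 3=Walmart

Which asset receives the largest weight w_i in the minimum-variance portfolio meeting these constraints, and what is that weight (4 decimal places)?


g=Σ⁻¹μ = [0.4676  2.5417  1.6510  1.7991]
h=Σ⁻¹𝟙 = [7.3264  16.3714  12.7566  17.7279]
a=μᵀg=0.820632  b=𝟙ᵀg=6.459413  c=𝟙ᵀh=54.182367  D=ac−b²=2.739756
λ₁=(c·0.137−b)/D = (54.182367·0.137−6.459413)/2.739756 = 0.351699
λ₂=(a−b·0.137)/D = (0.820632−6.459413·0.137)/2.739756 = -0.023472
w* = 0.351699·g + -0.023472·h:
  w_0 = 0.351699·0.4676 + -0.023472·7.3264 = -0.0075  (Raytheon)
  w_1 = 0.351699·2.5417 + -0.023472·16.3714 = 0.5097  (Tesla)
  w_2 = 0.351699·1.6510 + -0.023472·12.7566 = 0.2812  (Alcoa)
  w_3 = 0.351699·1.7991 + -0.023472·17.7279 = 0.2166  (Walmart)
Σw_i=1.0000  μᵀw=0.1370
σ²=wᵀΣw=λ₁·μ_p+λ₂ = 0.351699·0.137 + -0.023472 = 0.024711 ≈ 0.0247

Tesla (0.5097)
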